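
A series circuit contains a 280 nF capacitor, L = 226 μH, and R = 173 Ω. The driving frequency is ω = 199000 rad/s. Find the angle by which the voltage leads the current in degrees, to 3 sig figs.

8.88°

X_L = ωL = 45.0 Ω
X_C = 1/(ωC) = 17.9 Ω
Net reactance X = X_L − X_C = 27.0 Ω
Z = 173 + j27.0 Ω
|Z| = √(173² + 27.0²) = 175 Ω
∠Z = arctan(27.0/173) = 8.88°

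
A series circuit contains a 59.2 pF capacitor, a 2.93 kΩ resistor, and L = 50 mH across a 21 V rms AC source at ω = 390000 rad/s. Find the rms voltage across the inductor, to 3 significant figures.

17.1 V

X_L = ωL = 19500 Ω
X_C = 1/(ωC) = 43300 Ω
Net reactance X = X_L − X_C = -23800 Ω
Z = 2930 − j23800 Ω
|Z| = √(2930² + 23800²) = 24000 Ω
I = V/|Z| = 875 μA
V_L = I·|Z_L| = 0.000875 × 19500 = 17.1 V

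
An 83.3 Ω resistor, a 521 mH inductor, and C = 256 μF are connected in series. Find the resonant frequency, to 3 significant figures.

ω₀ = 1/√(LC) = 1/√(0.521 × 0.000256) = 86.59 rad/s
f₀ = ω₀/(2π) = 13.8 Hz

13.8 Hz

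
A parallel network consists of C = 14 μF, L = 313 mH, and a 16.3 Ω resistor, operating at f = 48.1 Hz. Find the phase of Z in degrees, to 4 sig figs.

5.900°

ω = 2πf = 302.2 rad/s
X_L = ωL = 94.60 Ω
X_C = 1/(ωC) = 236.3 Ω
Parallel: admittances add. Y = 1/R + 1/(jωL) + jωC
Y = (0.06135 − j0.006340) S
|Y| = 0.06168 S → |Z| = 1/|Y| = 16.21 Ω, ∠Z = −∠Y = 5.900°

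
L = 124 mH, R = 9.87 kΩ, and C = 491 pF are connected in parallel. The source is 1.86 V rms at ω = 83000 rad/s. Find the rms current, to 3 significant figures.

X_L = ωL = 10300 Ω
X_C = 1/(ωC) = 24500 Ω
Parallel: admittances add. Y = 1/R + 1/(jωL) + jωC
Y = (0.000101 − j5.64e-05) S
|Y| = 0.000116 S → |Z| = 1/|Y| = 8620 Ω, ∠Z = −∠Y = 29.1°
I = V/|Z| = 1.86/8620 = 216 μA

216 μA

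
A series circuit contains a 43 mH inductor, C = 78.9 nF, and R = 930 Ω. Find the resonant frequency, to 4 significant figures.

ω₀ = 1/√(LC) = 1/√(0.043 × 7.89e-08) = 17170 rad/s
f₀ = ω₀/(2π) = 2.732 kHz

2.732 kHz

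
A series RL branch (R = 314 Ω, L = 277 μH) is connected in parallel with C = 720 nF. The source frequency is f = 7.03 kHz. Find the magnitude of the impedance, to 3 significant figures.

31.4 Ω

ω = 2πf = 44170 rad/s
X_L = ωL = 12.2 Ω
X_C = 1/(ωC) = 31.4 Ω
Branch 1 (R+jX_L): Z₁ = 314 + j12.2 Ω, |Z₁| = 314 Ω
Branch 2 (−jX_C): Z₂ = −j31.4 Ω
Parallel: Z = Z₁Z₂/(Z₁+Z₂), |Z| = 31.4 Ω, ∠Z = -84.3°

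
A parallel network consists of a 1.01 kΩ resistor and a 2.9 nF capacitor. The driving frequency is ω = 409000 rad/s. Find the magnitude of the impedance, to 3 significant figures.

X_C = 1/(ωC) = 843 Ω
Parallel: admittances add. Y = 1/R + jωC
Y = (0.000990 + j0.00119) S
|Y| = 0.00155 S → |Z| = 1/|Y| = 647 Ω, ∠Z = −∠Y = -50.1°

647 Ω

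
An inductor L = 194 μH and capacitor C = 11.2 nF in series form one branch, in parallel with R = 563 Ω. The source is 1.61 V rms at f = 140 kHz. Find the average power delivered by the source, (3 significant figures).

ω = 2πf = 879600 rad/s
X_L = ωL = 171 Ω
X_C = 1/(ωC) = 102 Ω
Branch 1: Z₁ = R = 563 Ω
Branch 2 (series LC): Z₂ = j(X_L − X_C) = j69.1 Ω
Parallel: Z = Z₁Z₂/(Z₁+Z₂), |Z| = 68.6 Ω, ∠Z = 83.0°
I = V/|Z| = 23.5 mA
P = VI cos φ = 1.61 × 0.0235 × cos(83.0°) = 4.60 mW

4.60 mW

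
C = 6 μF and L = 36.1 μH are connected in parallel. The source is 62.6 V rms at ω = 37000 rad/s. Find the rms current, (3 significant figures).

33.0 A

X_L = ωL = 1.34 Ω
X_C = 1/(ωC) = 4.50 Ω
Parallel: admittances add. Y = 1/(jωL) + jωC
Y = (0 − j0.527) S
|Y| = 0.527 S → |Z| = 1/|Y| = 1.90 Ω, ∠Z = −∠Y = 90.0°
I = V/|Z| = 62.6/1.90 = 33.0 A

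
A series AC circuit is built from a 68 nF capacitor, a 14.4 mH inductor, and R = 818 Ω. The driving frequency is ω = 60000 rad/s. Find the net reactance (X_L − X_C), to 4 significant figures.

X_L = ωL = 864.0 Ω
X_C = 1/(ωC) = 245.1 Ω
X = 864.0 − 245.1 = 618.9 Ω

618.9 Ω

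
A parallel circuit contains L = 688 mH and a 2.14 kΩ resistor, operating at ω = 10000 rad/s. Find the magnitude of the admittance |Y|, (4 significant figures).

489.4 μS

X_L = ωL = 6880 Ω
Parallel: admittances add. Y = 1/R + 1/(jωL)
Y = (0.0004673 − j0.0001453) S
|Y| = 0.0004894 S → |Z| = 1/|Y| = 2043 Ω, ∠Z = −∠Y = 17.28°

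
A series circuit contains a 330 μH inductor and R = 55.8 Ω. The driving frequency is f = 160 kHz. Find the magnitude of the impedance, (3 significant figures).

336 Ω

ω = 2πf = 1.005e+06 rad/s
X_L = ωL = 332 Ω
Z = 55.8 + j332 Ω
|Z| = √(55.8² + 332²) = 336 Ω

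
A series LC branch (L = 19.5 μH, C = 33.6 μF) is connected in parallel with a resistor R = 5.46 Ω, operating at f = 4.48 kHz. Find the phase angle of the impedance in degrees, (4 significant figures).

ω = 2πf = 28150 rad/s
X_L = ωL = 0.5489 Ω
X_C = 1/(ωC) = 1.057 Ω
Branch 1: Z₁ = R = 5.460 Ω
Branch 2 (series LC): Z₂ = j(X_L − X_C) = −j0.5084 Ω
Parallel: Z = Z₁Z₂/(Z₁+Z₂), |Z| = 0.5062 Ω, ∠Z = -84.68°

-84.68°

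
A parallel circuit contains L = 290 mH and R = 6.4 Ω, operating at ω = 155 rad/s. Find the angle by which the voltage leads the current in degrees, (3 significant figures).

8.10°

X_L = ωL = 44.9 Ω
Parallel: admittances add. Y = 1/R + 1/(jωL)
Y = (0.156 − j0.0222) S
|Y| = 0.158 S → |Z| = 1/|Y| = 6.34 Ω, ∠Z = −∠Y = 8.10°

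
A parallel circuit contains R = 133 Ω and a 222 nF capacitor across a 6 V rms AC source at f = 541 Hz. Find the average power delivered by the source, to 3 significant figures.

271 mW

ω = 2πf = 3399 rad/s
X_C = 1/(ωC) = 1330 Ω
Parallel: admittances add. Y = 1/R + jωC
Y = (0.00752 + j0.000755) S
|Y| = 0.00756 S → |Z| = 1/|Y| = 132 Ω, ∠Z = −∠Y = -5.73°
I = V/|Z| = 45.3 mA
P = VI cos φ = 6 × 0.0453 × cos(-5.73°) = 271 mW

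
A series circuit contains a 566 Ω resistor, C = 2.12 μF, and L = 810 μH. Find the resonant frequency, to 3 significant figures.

ω₀ = 1/√(LC) = 1/√(0.00081 × 2.12e-06) = 24130 rad/s
f₀ = ω₀/(2π) = 3.84 kHz

3.84 kHz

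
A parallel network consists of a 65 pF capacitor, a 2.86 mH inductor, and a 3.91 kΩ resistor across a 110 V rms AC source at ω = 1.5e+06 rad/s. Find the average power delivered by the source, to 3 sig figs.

3.09 W

X_L = ωL = 4290 Ω
X_C = 1/(ωC) = 10300 Ω
Parallel: admittances add. Y = 1/R + 1/(jωL) + jωC
Y = (0.000256 − j0.000136) S
|Y| = 0.000289 S → |Z| = 1/|Y| = 3450 Ω, ∠Z = −∠Y = 27.9°
I = V/|Z| = 31.8 mA
P = VI cos φ = 110 × 0.0318 × cos(27.9°) = 3.09 W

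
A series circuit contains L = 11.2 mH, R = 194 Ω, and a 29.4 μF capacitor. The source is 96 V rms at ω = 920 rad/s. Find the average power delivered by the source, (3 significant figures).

46.6 W

X_L = ωL = 10.3 Ω
X_C = 1/(ωC) = 37.0 Ω
Net reactance X = X_L − X_C = -26.7 Ω
Z = 194 − j26.7 Ω
|Z| = √(194² + 26.7²) = 196 Ω
∠Z = arctan(-26.7/194) = -7.83°
I = V/|Z| = 490 mA
P = VI cos φ = 96 × 0.490 × cos(-7.83°) = 46.6 W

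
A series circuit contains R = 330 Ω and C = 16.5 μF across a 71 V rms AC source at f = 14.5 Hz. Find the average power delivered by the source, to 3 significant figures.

3.02 W

ω = 2πf = 91.11 rad/s
X_C = 1/(ωC) = 665 Ω
Z = 330 − j665 Ω
|Z| = √(330² + 665²) = 743 Ω
∠Z = arctan(-665/330) = -63.6°
I = V/|Z| = 95.6 mA
P = VI cos φ = 71 × 0.0956 × cos(-63.6°) = 3.02 W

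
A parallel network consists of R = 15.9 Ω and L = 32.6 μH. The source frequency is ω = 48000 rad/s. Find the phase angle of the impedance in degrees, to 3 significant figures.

X_L = ωL = 1.56 Ω
Parallel: admittances add. Y = 1/R + 1/(jωL)
Y = (0.0629 − j0.639) S
|Y| = 0.642 S → |Z| = 1/|Y| = 1.56 Ω, ∠Z = −∠Y = 84.4°

84.4°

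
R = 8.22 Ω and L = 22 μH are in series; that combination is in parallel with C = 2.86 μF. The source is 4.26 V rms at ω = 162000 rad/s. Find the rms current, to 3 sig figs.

1.84 A

X_L = ωL = 3.56 Ω
X_C = 1/(ωC) = 2.16 Ω
Branch 1 (R+jX_L): Z₁ = 8.22 + j3.56 Ω, |Z₁| = 8.96 Ω
Branch 2 (−jX_C): Z₂ = −j2.16 Ω
Parallel: Z = Z₁Z₂/(Z₁+Z₂), |Z| = 2.32 Ω, ∠Z = -76.3°
I = V/|Z| = 4.26/2.32 = 1.84 A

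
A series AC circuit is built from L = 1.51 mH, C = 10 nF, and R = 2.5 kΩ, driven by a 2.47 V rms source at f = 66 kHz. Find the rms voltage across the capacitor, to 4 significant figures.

ω = 2πf = 414700 rad/s
X_L = ωL = 626.2 Ω
X_C = 1/(ωC) = 241.1 Ω
Net reactance X = X_L − X_C = 385.0 Ω
Z = 2500 + j385.0 Ω
|Z| = √(2500² + 385.0²) = 2529 Ω
I = V/|Z| = 976.5 μA
V_C = I·|Z_C| = 0.0009765 × 241.1 = 0.2355 V

0.2355 V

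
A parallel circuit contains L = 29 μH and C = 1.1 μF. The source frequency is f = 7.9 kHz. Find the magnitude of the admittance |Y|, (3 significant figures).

640 mS

ω = 2πf = 49640 rad/s
X_L = ωL = 1.44 Ω
X_C = 1/(ωC) = 18.3 Ω
Parallel: admittances add. Y = 1/(jωL) + jωC
Y = (0 − j0.640) S
|Y| = 0.640 S → |Z| = 1/|Y| = 1.56 Ω, ∠Z = −∠Y = 90.0°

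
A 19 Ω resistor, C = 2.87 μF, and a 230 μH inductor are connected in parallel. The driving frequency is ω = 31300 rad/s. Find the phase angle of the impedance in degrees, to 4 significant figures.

43.00°

X_L = ωL = 7.199 Ω
X_C = 1/(ωC) = 11.13 Ω
Parallel: admittances add. Y = 1/R + 1/(jωL) + jωC
Y = (0.05263 − j0.04908) S
|Y| = 0.07196 S → |Z| = 1/|Y| = 13.90 Ω, ∠Z = −∠Y = 43.00°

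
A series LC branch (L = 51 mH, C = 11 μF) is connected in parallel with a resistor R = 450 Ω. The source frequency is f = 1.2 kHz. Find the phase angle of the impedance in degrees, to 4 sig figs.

ω = 2πf = 7540 rad/s
X_L = ωL = 384.5 Ω
X_C = 1/(ωC) = 12.06 Ω
Branch 1: Z₁ = R = 450.0 Ω
Branch 2 (series LC): Z₂ = j(X_L − X_C) = j372.5 Ω
Parallel: Z = Z₁Z₂/(Z₁+Z₂), |Z| = 286.9 Ω, ∠Z = 50.38°

50.38°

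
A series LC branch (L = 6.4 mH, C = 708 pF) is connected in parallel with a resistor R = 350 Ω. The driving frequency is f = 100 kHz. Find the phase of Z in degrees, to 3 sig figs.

ω = 2πf = 628300 rad/s
X_L = ωL = 4020 Ω
X_C = 1/(ωC) = 2250 Ω
Branch 1: Z₁ = R = 350 Ω
Branch 2 (series LC): Z₂ = j(X_L − X_C) = j1770 Ω
Parallel: Z = Z₁Z₂/(Z₁+Z₂), |Z| = 343 Ω, ∠Z = 11.2°

11.2°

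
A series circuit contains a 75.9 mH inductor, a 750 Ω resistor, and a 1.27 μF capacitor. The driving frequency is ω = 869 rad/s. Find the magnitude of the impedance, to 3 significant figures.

1130 Ω

X_L = ωL = 66.0 Ω
X_C = 1/(ωC) = 906 Ω
Net reactance X = X_L − X_C = -840 Ω
Z = 750 − j840 Ω
|Z| = √(750² + 840²) = 1130 Ω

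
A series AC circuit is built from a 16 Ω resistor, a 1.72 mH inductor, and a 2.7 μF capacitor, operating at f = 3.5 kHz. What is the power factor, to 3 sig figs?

0.606

ω = 2πf = 21990 rad/s
X_L = ωL = 37.8 Ω
X_C = 1/(ωC) = 16.8 Ω
Net reactance X = X_L − X_C = 21.0 Ω
Z = 16.0 + j21.0 Ω
|Z| = √(16.0² + 21.0²) = 26.4 Ω
∠Z = arctan(21.0/16.0) = 52.7°
cos φ = cos(52.7°) = 0.606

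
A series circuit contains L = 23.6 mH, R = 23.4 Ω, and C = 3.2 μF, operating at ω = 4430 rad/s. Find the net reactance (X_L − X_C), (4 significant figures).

34.01 Ω

X_L = ωL = 104.5 Ω
X_C = 1/(ωC) = 70.54 Ω
X = 104.5 − 70.54 = 34.01 Ω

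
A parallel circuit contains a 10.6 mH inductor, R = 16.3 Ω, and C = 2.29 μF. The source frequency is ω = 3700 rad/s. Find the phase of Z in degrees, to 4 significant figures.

X_L = ωL = 39.22 Ω
X_C = 1/(ωC) = 118.0 Ω
Parallel: admittances add. Y = 1/R + 1/(jωL) + jωC
Y = (0.06135 − j0.01702) S
|Y| = 0.06367 S → |Z| = 1/|Y| = 15.71 Ω, ∠Z = −∠Y = 15.51°

15.51°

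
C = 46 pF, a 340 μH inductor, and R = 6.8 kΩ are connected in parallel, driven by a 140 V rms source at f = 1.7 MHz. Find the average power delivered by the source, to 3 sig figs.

ω = 2πf = 1.068e+07 rad/s
X_L = ωL = 3630 Ω
X_C = 1/(ωC) = 2040 Ω
Parallel: admittances add. Y = 1/R + 1/(jωL) + jωC
Y = (0.000147 + j0.000216) S
|Y| = 0.000261 S → |Z| = 1/|Y| = 3830 Ω, ∠Z = −∠Y = -55.8°
I = V/|Z| = 36.6 mA
P = VI cos φ = 140 × 0.0366 × cos(-55.8°) = 2.88 W

2.88 W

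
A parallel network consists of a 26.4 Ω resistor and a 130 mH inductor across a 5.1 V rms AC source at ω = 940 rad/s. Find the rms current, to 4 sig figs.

X_L = ωL = 122.2 Ω
Parallel: admittances add. Y = 1/R + 1/(jωL)
Y = (0.03788 − j0.008183) S
|Y| = 0.03875 S → |Z| = 1/|Y| = 25.80 Ω, ∠Z = −∠Y = 12.19°
I = V/|Z| = 5.1/25.80 = 197.6 mA

197.6 mA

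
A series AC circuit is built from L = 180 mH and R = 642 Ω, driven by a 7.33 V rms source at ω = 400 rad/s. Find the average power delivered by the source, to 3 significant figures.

X_L = ωL = 72.0 Ω
Z = 642 + j72.0 Ω
|Z| = √(642² + 72.0²) = 646 Ω
∠Z = arctan(72.0/642) = 6.40°
I = V/|Z| = 11.3 mA
P = VI cos φ = 7.33 × 0.0113 × cos(6.40°) = 82.7 mW

82.7 mW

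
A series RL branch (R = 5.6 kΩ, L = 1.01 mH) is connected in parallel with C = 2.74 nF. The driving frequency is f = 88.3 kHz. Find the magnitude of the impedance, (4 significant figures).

ω = 2πf = 554800 rad/s
X_L = ωL = 560.4 Ω
X_C = 1/(ωC) = 657.8 Ω
Branch 1 (R+jX_L): Z₁ = 5600 + j560.4 Ω, |Z₁| = 5628 Ω
Branch 2 (−jX_C): Z₂ = −j657.8 Ω
Parallel: Z = Z₁Z₂/(Z₁+Z₂), |Z| = 661.0 Ω, ∠Z = -83.29°

661.0 Ω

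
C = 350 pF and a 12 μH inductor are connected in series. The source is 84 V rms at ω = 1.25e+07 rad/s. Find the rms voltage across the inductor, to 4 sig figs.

160.4 V

X_L = ωL = 150.0 Ω
X_C = 1/(ωC) = 228.6 Ω
Net reactance X = X_L − X_C = -78.57 Ω
Z = − j78.57 Ω
|Z| = √(0² + 78.57²) = 78.57 Ω
I = V/|Z| = 1.069 A
V_L = I·|Z_L| = 1.069 × 150.0 = 160.4 V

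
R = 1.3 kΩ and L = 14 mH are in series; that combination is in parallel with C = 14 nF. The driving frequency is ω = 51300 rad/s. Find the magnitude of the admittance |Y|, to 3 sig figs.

X_L = ωL = 718 Ω
X_C = 1/(ωC) = 1390 Ω
Branch 1 (R+jX_L): Z₁ = 1300 + j718 Ω, |Z₁| = 1490 Ω
Branch 2 (−jX_C): Z₂ = −j1390 Ω
Parallel: Z = Z₁Z₂/(Z₁+Z₂), |Z| = 1410 Ω, ∠Z = -33.7°
|Y| = 1/|Z| = 708 μS

708 μS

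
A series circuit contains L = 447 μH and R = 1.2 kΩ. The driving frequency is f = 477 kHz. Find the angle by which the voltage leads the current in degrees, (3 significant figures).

48.1°

ω = 2πf = 2.997e+06 rad/s
X_L = ωL = 1340 Ω
Z = 1200 + j1340 Ω
|Z| = √(1200² + 1340²) = 1800 Ω
∠Z = arctan(1340/1200) = 48.1°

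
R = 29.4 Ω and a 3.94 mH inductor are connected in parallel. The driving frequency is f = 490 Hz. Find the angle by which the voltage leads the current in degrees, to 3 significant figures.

67.6°

ω = 2πf = 3079 rad/s
X_L = ωL = 12.1 Ω
Parallel: admittances add. Y = 1/R + 1/(jωL)
Y = (0.0340 − j0.0824) S
|Y| = 0.0892 S → |Z| = 1/|Y| = 11.2 Ω, ∠Z = −∠Y = 67.6°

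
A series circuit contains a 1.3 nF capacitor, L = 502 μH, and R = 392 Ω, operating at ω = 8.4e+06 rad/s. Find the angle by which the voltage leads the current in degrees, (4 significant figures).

X_L = ωL = 4217 Ω
X_C = 1/(ωC) = 91.58 Ω
Net reactance X = X_L − X_C = 4125 Ω
Z = 392.0 + j4125 Ω
|Z| = √(392.0² + 4125²) = 4144 Ω
∠Z = arctan(4125/392.0) = 84.57°

84.57°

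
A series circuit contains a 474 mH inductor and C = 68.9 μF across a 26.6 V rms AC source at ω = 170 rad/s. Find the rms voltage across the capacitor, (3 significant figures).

X_L = ωL = 80.6 Ω
X_C = 1/(ωC) = 85.4 Ω
Net reactance X = X_L − X_C = -4.80 Ω
Z = − j4.80 Ω
|Z| = √(0² + 4.80²) = 4.80 Ω
I = V/|Z| = 5.55 A
V_C = I·|Z_C| = 5.55 × 85.4 = 474 V

474 V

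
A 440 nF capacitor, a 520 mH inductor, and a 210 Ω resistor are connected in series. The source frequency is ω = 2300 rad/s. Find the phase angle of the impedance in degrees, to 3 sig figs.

X_L = ωL = 1200 Ω
X_C = 1/(ωC) = 988 Ω
Net reactance X = X_L − X_C = 208 Ω
Z = 210 + j208 Ω
|Z| = √(210² + 208²) = 295 Ω
∠Z = arctan(208/210) = 44.7°

44.7°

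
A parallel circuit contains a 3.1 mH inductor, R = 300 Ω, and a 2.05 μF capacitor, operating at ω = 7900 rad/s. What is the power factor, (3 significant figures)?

X_L = ωL = 24.5 Ω
X_C = 1/(ωC) = 61.7 Ω
Parallel: admittances add. Y = 1/R + 1/(jωL) + jωC
Y = (0.00333 − j0.0246) S
|Y| = 0.0249 S → |Z| = 1/|Y| = 40.2 Ω, ∠Z = −∠Y = 82.3°
cos φ = cos(82.3°) = 0.134

0.134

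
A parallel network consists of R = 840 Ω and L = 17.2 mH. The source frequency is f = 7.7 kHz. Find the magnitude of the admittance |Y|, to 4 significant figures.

ω = 2πf = 48380 rad/s
X_L = ωL = 832.1 Ω
Parallel: admittances add. Y = 1/R + 1/(jωL)
Y = (0.001190 − j0.001202) S
|Y| = 0.001692 S → |Z| = 1/|Y| = 591.2 Ω, ∠Z = −∠Y = 45.27°

1.692 mS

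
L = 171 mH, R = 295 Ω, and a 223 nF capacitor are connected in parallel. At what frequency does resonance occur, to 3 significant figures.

ω₀ = 1/√(LC) = 1/√(0.171 × 2.23e-07) = 5121 rad/s
f₀ = ω₀/(2π) = 815 Hz

815 Hz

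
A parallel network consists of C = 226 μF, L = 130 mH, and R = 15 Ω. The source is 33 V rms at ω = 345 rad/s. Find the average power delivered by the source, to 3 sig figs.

72.6 W

X_L = ωL = 44.9 Ω
X_C = 1/(ωC) = 12.8 Ω
Parallel: admittances add. Y = 1/R + 1/(jωL) + jωC
Y = (0.0667 + j0.0557) S
|Y| = 0.0869 S → |Z| = 1/|Y| = 11.5 Ω, ∠Z = −∠Y = -39.9°
I = V/|Z| = 2.87 A
P = VI cos φ = 33 × 2.87 × cos(-39.9°) = 72.6 W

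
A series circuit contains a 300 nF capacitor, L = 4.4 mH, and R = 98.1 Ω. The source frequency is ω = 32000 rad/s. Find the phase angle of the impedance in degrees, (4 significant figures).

20.48°

X_L = ωL = 140.8 Ω
X_C = 1/(ωC) = 104.2 Ω
Net reactance X = X_L − X_C = 36.63 Ω
Z = 98.10 + j36.63 Ω
|Z| = √(98.10² + 36.63²) = 104.7 Ω
∠Z = arctan(36.63/98.10) = 20.48°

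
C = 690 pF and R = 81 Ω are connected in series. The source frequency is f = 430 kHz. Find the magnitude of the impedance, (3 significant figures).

542 Ω

ω = 2πf = 2.702e+06 rad/s
X_C = 1/(ωC) = 536 Ω
Z = 81.0 − j536 Ω
|Z| = √(81.0² + 536²) = 542 Ω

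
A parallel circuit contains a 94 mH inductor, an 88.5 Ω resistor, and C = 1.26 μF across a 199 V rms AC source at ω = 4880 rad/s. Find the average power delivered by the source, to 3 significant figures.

X_L = ωL = 459 Ω
X_C = 1/(ωC) = 163 Ω
Parallel: admittances add. Y = 1/R + 1/(jωL) + jωC
Y = (0.0113 + j0.00397) S
|Y| = 0.0120 S → |Z| = 1/|Y| = 83.5 Ω, ∠Z = −∠Y = -19.4°
I = V/|Z| = 2.38 A
P = VI cos φ = 199 × 2.38 × cos(-19.4°) = 447 W

447 W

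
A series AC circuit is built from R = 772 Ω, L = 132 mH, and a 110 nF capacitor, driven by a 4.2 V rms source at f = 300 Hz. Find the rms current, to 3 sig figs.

ω = 2πf = 1885 rad/s
X_L = ωL = 249 Ω
X_C = 1/(ωC) = 4820 Ω
Net reactance X = X_L − X_C = -4570 Ω
Z = 772 − j4570 Ω
|Z| = √(772² + 4570²) = 4640 Ω
I = V/|Z| = 4.2/4640 = 905 μA

905 μA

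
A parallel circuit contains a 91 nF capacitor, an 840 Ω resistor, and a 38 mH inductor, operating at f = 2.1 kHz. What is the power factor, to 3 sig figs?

0.832

ω = 2πf = 13190 rad/s
X_L = ωL = 501 Ω
X_C = 1/(ωC) = 833 Ω
Parallel: admittances add. Y = 1/R + 1/(jωL) + jωC
Y = (0.00119 − j0.000794) S
|Y| = 0.00143 S → |Z| = 1/|Y| = 699 Ω, ∠Z = −∠Y = 33.7°
cos φ = cos(33.7°) = 0.832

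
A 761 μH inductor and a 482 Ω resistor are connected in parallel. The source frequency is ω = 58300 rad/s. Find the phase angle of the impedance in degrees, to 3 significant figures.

84.7°

X_L = ωL = 44.4 Ω
Parallel: admittances add. Y = 1/R + 1/(jωL)
Y = (0.00207 − j0.0225) S
|Y| = 0.0226 S → |Z| = 1/|Y| = 44.2 Ω, ∠Z = −∠Y = 84.7°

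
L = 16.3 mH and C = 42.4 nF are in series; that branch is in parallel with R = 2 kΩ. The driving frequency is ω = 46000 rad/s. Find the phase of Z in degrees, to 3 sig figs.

X_L = ωL = 750 Ω
X_C = 1/(ωC) = 513 Ω
Branch 1: Z₁ = R = 2000 Ω
Branch 2 (series LC): Z₂ = j(X_L − X_C) = j237 Ω
Parallel: Z = Z₁Z₂/(Z₁+Z₂), |Z| = 235 Ω, ∠Z = 83.2°

83.2°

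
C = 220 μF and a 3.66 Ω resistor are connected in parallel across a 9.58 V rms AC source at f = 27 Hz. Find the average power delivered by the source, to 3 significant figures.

25.1 W

ω = 2πf = 169.6 rad/s
X_C = 1/(ωC) = 26.8 Ω
Parallel: admittances add. Y = 1/R + jωC
Y = (0.273 + j0.0373) S
|Y| = 0.276 S → |Z| = 1/|Y| = 3.63 Ω, ∠Z = −∠Y = -7.78°
I = V/|Z| = 2.64 A
P = VI cos φ = 9.58 × 2.64 × cos(-7.78°) = 25.1 W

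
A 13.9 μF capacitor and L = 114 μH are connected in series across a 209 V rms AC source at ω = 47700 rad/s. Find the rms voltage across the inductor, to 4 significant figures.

X_L = ωL = 5.438 Ω
X_C = 1/(ωC) = 1.508 Ω
Net reactance X = X_L − X_C = 3.930 Ω
Z = j3.930 Ω
|Z| = √(0² + 3.930²) = 3.930 Ω
I = V/|Z| = 53.19 A
V_L = I·|Z_L| = 53.19 × 5.438 = 289.2 V

289.2 V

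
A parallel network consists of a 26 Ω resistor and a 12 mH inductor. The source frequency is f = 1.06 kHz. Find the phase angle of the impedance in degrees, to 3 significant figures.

18.0°

ω = 2πf = 6660 rad/s
X_L = ωL = 79.9 Ω
Parallel: admittances add. Y = 1/R + 1/(jωL)
Y = (0.0385 − j0.0125) S
|Y| = 0.0404 S → |Z| = 1/|Y| = 24.7 Ω, ∠Z = −∠Y = 18.0°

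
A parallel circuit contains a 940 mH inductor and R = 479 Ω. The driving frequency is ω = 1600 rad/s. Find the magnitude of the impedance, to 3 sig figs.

X_L = ωL = 1500 Ω
Parallel: admittances add. Y = 1/R + 1/(jωL)
Y = (0.00209 − j0.000665) S
|Y| = 0.00219 S → |Z| = 1/|Y| = 456 Ω, ∠Z = −∠Y = 17.7°

456 Ω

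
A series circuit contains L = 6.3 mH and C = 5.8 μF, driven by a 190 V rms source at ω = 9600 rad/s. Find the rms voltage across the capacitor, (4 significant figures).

X_L = ωL = 60.48 Ω
X_C = 1/(ωC) = 17.96 Ω
Net reactance X = X_L − X_C = 42.52 Ω
Z = j42.52 Ω
|Z| = √(0² + 42.52²) = 42.52 Ω
I = V/|Z| = 4.468 A
V_C = I·|Z_C| = 4.468 × 17.96 = 80.25 V

80.25 V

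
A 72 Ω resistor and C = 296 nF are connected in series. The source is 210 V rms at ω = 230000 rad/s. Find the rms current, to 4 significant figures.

2.858 A

X_C = 1/(ωC) = 14.69 Ω
Z = 72.00 − j14.69 Ω
|Z| = √(72.00² + 14.69²) = 73.48 Ω
I = V/|Z| = 210/73.48 = 2.858 A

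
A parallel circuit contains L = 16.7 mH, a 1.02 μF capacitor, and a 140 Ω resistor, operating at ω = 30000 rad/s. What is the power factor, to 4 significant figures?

0.2423

X_L = ωL = 501.0 Ω
X_C = 1/(ωC) = 32.68 Ω
Parallel: admittances add. Y = 1/R + 1/(jωL) + jωC
Y = (0.007143 + j0.02860) S
|Y| = 0.02948 S → |Z| = 1/|Y| = 33.92 Ω, ∠Z = −∠Y = -75.98°
cos φ = cos(-75.98°) = 0.2423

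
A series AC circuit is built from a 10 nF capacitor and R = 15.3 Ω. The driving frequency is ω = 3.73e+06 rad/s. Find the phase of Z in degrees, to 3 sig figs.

-60.3°

X_C = 1/(ωC) = 26.8 Ω
Z = 15.3 − j26.8 Ω
|Z| = √(15.3² + 26.8²) = 30.9 Ω
∠Z = arctan(-26.8/15.3) = -60.3°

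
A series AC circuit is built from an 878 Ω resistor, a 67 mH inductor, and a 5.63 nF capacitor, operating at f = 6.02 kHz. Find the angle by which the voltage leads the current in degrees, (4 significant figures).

-67.89°

ω = 2πf = 37820 rad/s
X_L = ωL = 2534 Ω
X_C = 1/(ωC) = 4696 Ω
Net reactance X = X_L − X_C = -2162 Ω
Z = 878.0 − j2162 Ω
|Z| = √(878.0² + 2162²) = 2333 Ω
∠Z = arctan(-2162/878.0) = -67.89°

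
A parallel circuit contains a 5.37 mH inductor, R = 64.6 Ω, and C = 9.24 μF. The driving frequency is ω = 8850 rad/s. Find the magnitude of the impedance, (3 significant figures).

16.0 Ω

X_L = ωL = 47.5 Ω
X_C = 1/(ωC) = 12.2 Ω
Parallel: admittances add. Y = 1/R + 1/(jωL) + jωC
Y = (0.0155 + j0.0607) S
|Y| = 0.0627 S → |Z| = 1/|Y| = 16.0 Ω, ∠Z = −∠Y = -75.7°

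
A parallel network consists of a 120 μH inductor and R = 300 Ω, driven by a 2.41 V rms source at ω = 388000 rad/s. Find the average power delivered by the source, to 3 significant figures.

X_L = ωL = 46.6 Ω
Parallel: admittances add. Y = 1/R + 1/(jωL)
Y = (0.00333 − j0.0215) S
|Y| = 0.0217 S → |Z| = 1/|Y| = 46.0 Ω, ∠Z = −∠Y = 81.2°
I = V/|Z| = 52.4 mA
P = VI cos φ = 2.41 × 0.0524 × cos(81.2°) = 19.4 mW

19.4 mW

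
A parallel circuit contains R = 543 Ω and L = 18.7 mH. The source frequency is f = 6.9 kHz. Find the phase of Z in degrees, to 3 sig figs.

33.8°

ω = 2πf = 43350 rad/s
X_L = ωL = 811 Ω
Parallel: admittances add. Y = 1/R + 1/(jωL)
Y = (0.00184 − j0.00123) S
|Y| = 0.00222 S → |Z| = 1/|Y| = 451 Ω, ∠Z = −∠Y = 33.8°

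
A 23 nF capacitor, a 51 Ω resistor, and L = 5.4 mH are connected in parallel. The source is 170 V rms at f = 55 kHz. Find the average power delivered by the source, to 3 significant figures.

ω = 2πf = 345600 rad/s
X_L = ωL = 1870 Ω
X_C = 1/(ωC) = 126 Ω
Parallel: admittances add. Y = 1/R + 1/(jωL) + jωC
Y = (0.0196 + j0.00741) S
|Y| = 0.0210 S → |Z| = 1/|Y| = 47.7 Ω, ∠Z = −∠Y = -20.7°
I = V/|Z| = 3.56 A
P = VI cos φ = 170 × 3.56 × cos(-20.7°) = 567 W

567 W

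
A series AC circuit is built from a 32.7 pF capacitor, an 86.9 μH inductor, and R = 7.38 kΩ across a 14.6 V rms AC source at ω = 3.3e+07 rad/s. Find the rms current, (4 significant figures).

X_L = ωL = 2868 Ω
X_C = 1/(ωC) = 926.7 Ω
Net reactance X = X_L − X_C = 1941 Ω
Z = 7380 + j1941 Ω
|Z| = √(7380² + 1941²) = 7631 Ω
I = V/|Z| = 14.6/7631 = 1.913 mA

1.913 mA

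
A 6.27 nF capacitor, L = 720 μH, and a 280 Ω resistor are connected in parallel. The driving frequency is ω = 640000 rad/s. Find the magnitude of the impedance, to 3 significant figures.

249 Ω

X_L = ωL = 461 Ω
X_C = 1/(ωC) = 249 Ω
Parallel: admittances add. Y = 1/R + 1/(jωL) + jωC
Y = (0.00357 + j0.00184) S
|Y| = 0.00402 S → |Z| = 1/|Y| = 249 Ω, ∠Z = −∠Y = -27.3°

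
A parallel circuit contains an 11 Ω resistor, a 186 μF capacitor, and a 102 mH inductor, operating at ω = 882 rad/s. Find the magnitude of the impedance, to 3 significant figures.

5.62 Ω

X_L = ωL = 90.0 Ω
X_C = 1/(ωC) = 6.10 Ω
Parallel: admittances add. Y = 1/R + 1/(jωL) + jωC
Y = (0.0909 + j0.153) S
|Y| = 0.178 S → |Z| = 1/|Y| = 5.62 Ω, ∠Z = −∠Y = -59.3°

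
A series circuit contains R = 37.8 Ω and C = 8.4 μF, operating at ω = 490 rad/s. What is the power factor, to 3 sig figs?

X_C = 1/(ωC) = 243 Ω
Z = 37.8 − j243 Ω
|Z| = √(37.8² + 243²) = 246 Ω
∠Z = arctan(-243/37.8) = -81.2°
cos φ = cos(-81.2°) = 0.154

0.154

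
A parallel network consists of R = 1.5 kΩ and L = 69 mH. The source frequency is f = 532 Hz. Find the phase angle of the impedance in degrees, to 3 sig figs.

ω = 2πf = 3343 rad/s
X_L = ωL = 231 Ω
Parallel: admittances add. Y = 1/R + 1/(jωL)
Y = (0.000667 − j0.00434) S
|Y| = 0.00439 S → |Z| = 1/|Y| = 228 Ω, ∠Z = −∠Y = 81.3°

81.3°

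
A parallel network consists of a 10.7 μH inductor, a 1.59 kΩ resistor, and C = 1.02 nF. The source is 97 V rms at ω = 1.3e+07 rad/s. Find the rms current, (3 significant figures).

592 mA

X_L = ωL = 139 Ω
X_C = 1/(ωC) = 75.4 Ω
Parallel: admittances add. Y = 1/R + 1/(jωL) + jωC
Y = (0.000629 + j0.00607) S
|Y| = 0.00610 S → |Z| = 1/|Y| = 164 Ω, ∠Z = −∠Y = -84.1°
I = V/|Z| = 97/164 = 592 mA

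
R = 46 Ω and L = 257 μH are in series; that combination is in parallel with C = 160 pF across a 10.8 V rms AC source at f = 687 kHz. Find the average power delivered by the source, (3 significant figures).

4.35 mW

ω = 2πf = 4.317e+06 rad/s
X_L = ωL = 1110 Ω
X_C = 1/(ωC) = 1450 Ω
Branch 1 (R+jX_L): Z₁ = 46.0 + j1110 Ω, |Z₁| = 1110 Ω
Branch 2 (−jX_C): Z₂ = −j1450 Ω
Parallel: Z = Z₁Z₂/(Z₁+Z₂), |Z| = 4710 Ω, ∠Z = 79.9°
I = V/|Z| = 2.30 mA
P = VI cos φ = 10.8 × 0.00230 × cos(79.9°) = 4.35 mW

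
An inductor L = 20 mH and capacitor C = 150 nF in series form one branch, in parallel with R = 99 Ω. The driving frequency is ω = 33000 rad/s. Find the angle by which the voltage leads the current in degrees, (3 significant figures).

12.2°

X_L = ωL = 660 Ω
X_C = 1/(ωC) = 202 Ω
Branch 1: Z₁ = R = 99.0 Ω
Branch 2 (series LC): Z₂ = j(X_L − X_C) = j458 Ω
Parallel: Z = Z₁Z₂/(Z₁+Z₂), |Z| = 96.8 Ω, ∠Z = 12.2°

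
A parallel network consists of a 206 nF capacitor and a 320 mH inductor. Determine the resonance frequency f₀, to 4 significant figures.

ω₀ = 1/√(LC) = 1/√(0.32 × 2.06e-07) = 3895 rad/s
f₀ = ω₀/(2π) = 619.9 Hz

619.9 Hz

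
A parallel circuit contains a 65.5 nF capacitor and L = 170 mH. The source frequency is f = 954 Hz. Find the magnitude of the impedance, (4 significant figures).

ω = 2πf = 5994 rad/s
X_L = ωL = 1019 Ω
X_C = 1/(ωC) = 2547 Ω
Parallel: admittances add. Y = 1/(jωL) + jωC
Y = (0 − j0.0005887) S
|Y| = 0.0005887 S → |Z| = 1/|Y| = 1699 Ω, ∠Z = −∠Y = 90.00°

1699 Ω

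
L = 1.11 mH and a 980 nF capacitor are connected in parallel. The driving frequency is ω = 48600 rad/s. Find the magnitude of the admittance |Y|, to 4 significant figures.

29.09 mS

X_L = ωL = 53.95 Ω
X_C = 1/(ωC) = 21.00 Ω
Parallel: admittances add. Y = 1/(jωL) + jωC
Y = (0 + j0.02909) S
|Y| = 0.02909 S → |Z| = 1/|Y| = 34.37 Ω, ∠Z = −∠Y = -90.00°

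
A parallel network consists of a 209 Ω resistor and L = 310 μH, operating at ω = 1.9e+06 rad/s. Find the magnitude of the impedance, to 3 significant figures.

X_L = ωL = 589 Ω
Parallel: admittances add. Y = 1/R + 1/(jωL)
Y = (0.00478 − j0.00170) S
|Y| = 0.00508 S → |Z| = 1/|Y| = 197 Ω, ∠Z = −∠Y = 19.5°

197 Ω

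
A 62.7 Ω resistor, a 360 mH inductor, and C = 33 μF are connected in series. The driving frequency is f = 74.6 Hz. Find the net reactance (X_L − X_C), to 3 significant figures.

ω = 2πf = 468.7 rad/s
X_L = ωL = 169 Ω
X_C = 1/(ωC) = 64.6 Ω
X = 169 − 64.6 = 104 Ω

104 Ω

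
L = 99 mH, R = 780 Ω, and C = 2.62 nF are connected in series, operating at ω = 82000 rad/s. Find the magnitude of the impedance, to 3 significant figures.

X_L = ωL = 8120 Ω
X_C = 1/(ωC) = 4650 Ω
Net reactance X = X_L − X_C = 3460 Ω
Z = 780 + j3460 Ω
|Z| = √(780² + 3460²) = 3550 Ω

3550 Ω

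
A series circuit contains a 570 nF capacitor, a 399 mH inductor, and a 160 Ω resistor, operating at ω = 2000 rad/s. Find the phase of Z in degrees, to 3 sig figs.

-26.3°

X_L = ωL = 798 Ω
X_C = 1/(ωC) = 877 Ω
Net reactance X = X_L − X_C = -79.2 Ω
Z = 160 − j79.2 Ω
|Z| = √(160² + 79.2²) = 179 Ω
∠Z = arctan(-79.2/160) = -26.3°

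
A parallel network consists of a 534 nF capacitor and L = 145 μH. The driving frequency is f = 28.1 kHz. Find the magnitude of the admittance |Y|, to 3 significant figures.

55.2 mS

ω = 2πf = 176600 rad/s
X_L = ωL = 25.6 Ω
X_C = 1/(ωC) = 10.6 Ω
Parallel: admittances add. Y = 1/(jωL) + jωC
Y = (0 + j0.0552) S
|Y| = 0.0552 S → |Z| = 1/|Y| = 18.1 Ω, ∠Z = −∠Y = -90.0°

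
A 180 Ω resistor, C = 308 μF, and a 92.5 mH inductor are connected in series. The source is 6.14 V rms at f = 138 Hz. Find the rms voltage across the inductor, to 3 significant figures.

ω = 2πf = 867.1 rad/s
X_L = ωL = 80.2 Ω
X_C = 1/(ωC) = 3.74 Ω
Net reactance X = X_L − X_C = 76.5 Ω
Z = 180 + j76.5 Ω
|Z| = √(180² + 76.5²) = 196 Ω
I = V/|Z| = 31.4 mA
V_L = I·|Z_L| = 0.0314 × 80.2 = 2.52 V

2.52 V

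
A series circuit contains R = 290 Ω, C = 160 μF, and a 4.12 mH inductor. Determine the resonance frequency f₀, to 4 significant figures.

ω₀ = 1/√(LC) = 1/√(0.00412 × 0.00016) = 1232 rad/s
f₀ = ω₀/(2π) = 196.0 Hz

196.0 Hz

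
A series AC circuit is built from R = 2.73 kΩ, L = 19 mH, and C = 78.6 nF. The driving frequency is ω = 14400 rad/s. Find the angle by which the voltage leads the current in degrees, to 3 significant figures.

X_L = ωL = 274 Ω
X_C = 1/(ωC) = 884 Ω
Net reactance X = X_L − X_C = -610 Ω
Z = 2730 − j610 Ω
|Z| = √(2730² + 610²) = 2800 Ω
∠Z = arctan(-610/2730) = -12.6°

-12.6°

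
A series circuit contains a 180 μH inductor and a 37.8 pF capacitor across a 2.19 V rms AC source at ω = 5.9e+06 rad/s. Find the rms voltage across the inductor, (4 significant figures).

0.6797 V

X_L = ωL = 1062 Ω
X_C = 1/(ωC) = 4484 Ω
Net reactance X = X_L − X_C = -3422 Ω
Z = − j3422 Ω
|Z| = √(0² + 3422²) = 3422 Ω
I = V/|Z| = 640.0 μA
V_L = I·|Z_L| = 0.0006400 × 1062 = 0.6797 V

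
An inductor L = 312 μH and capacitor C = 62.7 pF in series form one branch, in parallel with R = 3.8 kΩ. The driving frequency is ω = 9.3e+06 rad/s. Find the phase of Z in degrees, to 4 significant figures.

X_L = ωL = 2902 Ω
X_C = 1/(ωC) = 1715 Ω
Branch 1: Z₁ = R = 3800 Ω
Branch 2 (series LC): Z₂ = j(X_L − X_C) = j1187 Ω
Parallel: Z = Z₁Z₂/(Z₁+Z₂), |Z| = 1133 Ω, ∠Z = 72.66°

72.66°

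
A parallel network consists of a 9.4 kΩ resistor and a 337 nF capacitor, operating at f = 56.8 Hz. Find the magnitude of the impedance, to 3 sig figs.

6230 Ω

ω = 2πf = 356.9 rad/s
X_C = 1/(ωC) = 8310 Ω
Parallel: admittances add. Y = 1/R + jωC
Y = (0.000106 + j0.000120) S
|Y| = 0.000161 S → |Z| = 1/|Y| = 6230 Ω, ∠Z = −∠Y = -48.5°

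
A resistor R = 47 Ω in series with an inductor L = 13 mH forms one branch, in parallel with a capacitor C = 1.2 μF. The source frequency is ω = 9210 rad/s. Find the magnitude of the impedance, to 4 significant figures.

X_L = ωL = 119.7 Ω
X_C = 1/(ωC) = 90.48 Ω
Branch 1 (R+jX_L): Z₁ = 47.00 + j119.7 Ω, |Z₁| = 128.6 Ω
Branch 2 (−jX_C): Z₂ = −j90.48 Ω
Parallel: Z = Z₁Z₂/(Z₁+Z₂), |Z| = 210.2 Ω, ∠Z = -53.33°

210.2 Ω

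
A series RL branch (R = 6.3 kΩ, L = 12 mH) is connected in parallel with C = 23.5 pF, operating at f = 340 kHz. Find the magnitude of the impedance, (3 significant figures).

61800 Ω

ω = 2πf = 2.136e+06 rad/s
X_L = ωL = 25600 Ω
X_C = 1/(ωC) = 19900 Ω
Branch 1 (R+jX_L): Z₁ = 6300 + j25600 Ω, |Z₁| = 26400 Ω
Branch 2 (−jX_C): Z₂ = −j19900 Ω
Parallel: Z = Z₁Z₂/(Z₁+Z₂), |Z| = 61800 Ω, ∠Z = -56.0°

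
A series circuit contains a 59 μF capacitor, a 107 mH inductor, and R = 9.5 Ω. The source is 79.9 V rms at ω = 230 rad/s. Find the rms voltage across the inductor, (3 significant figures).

X_L = ωL = 24.6 Ω
X_C = 1/(ωC) = 73.7 Ω
Net reactance X = X_L − X_C = -49.1 Ω
Z = 9.50 − j49.1 Ω
|Z| = √(9.50² + 49.1²) = 50.0 Ω
I = V/|Z| = 1.60 A
V_L = I·|Z_L| = 1.60 × 24.6 = 39.3 V

39.3 V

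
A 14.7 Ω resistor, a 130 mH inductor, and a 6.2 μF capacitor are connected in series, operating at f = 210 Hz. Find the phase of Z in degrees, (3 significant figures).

ω = 2πf = 1319 rad/s
X_L = ωL = 172 Ω
X_C = 1/(ωC) = 122 Ω
Net reactance X = X_L − X_C = 49.3 Ω
Z = 14.7 + j49.3 Ω
|Z| = √(14.7² + 49.3²) = 51.4 Ω
∠Z = arctan(49.3/14.7) = 73.4°

73.4°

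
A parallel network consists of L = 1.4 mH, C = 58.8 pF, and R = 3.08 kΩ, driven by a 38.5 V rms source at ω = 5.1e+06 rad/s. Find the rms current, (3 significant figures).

X_L = ωL = 7140 Ω
X_C = 1/(ωC) = 3330 Ω
Parallel: admittances add. Y = 1/R + 1/(jωL) + jωC
Y = (0.000325 + j0.000160) S
|Y| = 0.000362 S → |Z| = 1/|Y| = 2760 Ω, ∠Z = −∠Y = -26.2°
I = V/|Z| = 38.5/2760 = 13.9 mA

13.9 mA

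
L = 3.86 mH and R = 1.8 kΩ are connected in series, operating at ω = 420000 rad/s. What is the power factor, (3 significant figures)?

0.743

X_L = ωL = 1620 Ω
Z = 1800 + j1620 Ω
|Z| = √(1800² + 1620²) = 2420 Ω
∠Z = arctan(1620/1800) = 42.0°
cos φ = cos(42.0°) = 0.743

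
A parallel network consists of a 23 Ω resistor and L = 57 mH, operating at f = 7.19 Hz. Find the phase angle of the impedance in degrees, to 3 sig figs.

ω = 2πf = 45.18 rad/s
X_L = ωL = 2.58 Ω
Parallel: admittances add. Y = 1/R + 1/(jωL)
Y = (0.0435 − j0.388) S
|Y| = 0.391 S → |Z| = 1/|Y| = 2.56 Ω, ∠Z = −∠Y = 83.6°

83.6°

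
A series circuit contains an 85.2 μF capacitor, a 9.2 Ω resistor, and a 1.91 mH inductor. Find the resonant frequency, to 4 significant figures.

ω₀ = 1/√(LC) = 1/√(0.00191 × 8.52e-05) = 2479 rad/s
f₀ = ω₀/(2π) = 394.5 Hz

394.5 Hz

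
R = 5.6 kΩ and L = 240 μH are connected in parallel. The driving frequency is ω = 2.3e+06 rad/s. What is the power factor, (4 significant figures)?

0.09810

X_L = ωL = 552.0 Ω
Parallel: admittances add. Y = 1/R + 1/(jωL)
Y = (0.0001786 − j0.001812) S
|Y| = 0.001820 S → |Z| = 1/|Y| = 549.3 Ω, ∠Z = −∠Y = 84.37°
cos φ = cos(84.37°) = 0.09810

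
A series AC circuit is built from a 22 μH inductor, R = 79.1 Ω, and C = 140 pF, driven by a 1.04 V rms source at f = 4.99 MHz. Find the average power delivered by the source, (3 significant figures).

389 μW

ω = 2πf = 3.135e+07 rad/s
X_L = ωL = 690 Ω
X_C = 1/(ωC) = 228 Ω
Net reactance X = X_L − X_C = 462 Ω
Z = 79.1 + j462 Ω
|Z| = √(79.1² + 462²) = 469 Ω
∠Z = arctan(462/79.1) = 80.3°
I = V/|Z| = 2.22 mA
P = VI cos φ = 1.04 × 0.00222 × cos(80.3°) = 389 μW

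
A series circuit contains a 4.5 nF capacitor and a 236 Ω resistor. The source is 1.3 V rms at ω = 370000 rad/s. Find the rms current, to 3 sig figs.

X_C = 1/(ωC) = 601 Ω
Z = 236 − j601 Ω
|Z| = √(236² + 601²) = 645 Ω
I = V/|Z| = 1.3/645 = 2.01 mA

2.01 mA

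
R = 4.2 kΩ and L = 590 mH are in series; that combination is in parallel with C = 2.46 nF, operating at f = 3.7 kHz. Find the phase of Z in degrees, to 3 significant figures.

24.9°

ω = 2πf = 23250 rad/s
X_L = ωL = 13700 Ω
X_C = 1/(ωC) = 17500 Ω
Branch 1 (R+jX_L): Z₁ = 4200 + j13700 Ω, |Z₁| = 14300 Ω
Branch 2 (−jX_C): Z₂ = −j17500 Ω
Parallel: Z = Z₁Z₂/(Z₁+Z₂), |Z| = 44400 Ω, ∠Z = 24.9°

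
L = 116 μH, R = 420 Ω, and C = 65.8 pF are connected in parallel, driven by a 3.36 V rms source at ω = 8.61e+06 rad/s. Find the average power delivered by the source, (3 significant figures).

26.9 mW

X_L = ωL = 999 Ω
X_C = 1/(ωC) = 1770 Ω
Parallel: admittances add. Y = 1/R + 1/(jωL) + jωC
Y = (0.00238 − j0.000435) S
|Y| = 0.00242 S → |Z| = 1/|Y| = 413 Ω, ∠Z = −∠Y = 10.3°
I = V/|Z| = 8.13 mA
P = VI cos φ = 3.36 × 0.00813 × cos(10.3°) = 26.9 mW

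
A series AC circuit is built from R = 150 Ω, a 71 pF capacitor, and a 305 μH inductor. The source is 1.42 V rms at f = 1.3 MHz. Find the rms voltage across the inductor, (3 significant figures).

ω = 2πf = 8.168e+06 rad/s
X_L = ωL = 2490 Ω
X_C = 1/(ωC) = 1720 Ω
Net reactance X = X_L − X_C = 767 Ω
Z = 150 + j767 Ω
|Z| = √(150² + 767²) = 781 Ω
I = V/|Z| = 1.82 mA
V_L = I·|Z_L| = 0.00182 × 2490 = 4.53 V

4.53 V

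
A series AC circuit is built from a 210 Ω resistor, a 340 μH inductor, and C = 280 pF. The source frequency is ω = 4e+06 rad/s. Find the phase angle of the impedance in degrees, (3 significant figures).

X_L = ωL = 1360 Ω
X_C = 1/(ωC) = 893 Ω
Net reactance X = X_L − X_C = 467 Ω
Z = 210 + j467 Ω
|Z| = √(210² + 467²) = 512 Ω
∠Z = arctan(467/210) = 65.8°

65.8°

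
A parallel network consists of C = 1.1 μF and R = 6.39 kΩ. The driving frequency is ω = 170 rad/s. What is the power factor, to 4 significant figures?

X_C = 1/(ωC) = 5348 Ω
Parallel: admittances add. Y = 1/R + jωC
Y = (0.0001565 + j0.0001870) S
|Y| = 0.0002438 S → |Z| = 1/|Y| = 4101 Ω, ∠Z = −∠Y = -50.08°
cos φ = cos(-50.08°) = 0.6418

0.6418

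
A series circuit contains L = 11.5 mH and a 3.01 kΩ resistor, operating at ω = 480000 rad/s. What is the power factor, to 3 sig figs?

X_L = ωL = 5520 Ω
Z = 3010 + j5520 Ω
|Z| = √(3010² + 5520²) = 6290 Ω
∠Z = arctan(5520/3010) = 61.4°
cos φ = cos(61.4°) = 0.479

0.479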